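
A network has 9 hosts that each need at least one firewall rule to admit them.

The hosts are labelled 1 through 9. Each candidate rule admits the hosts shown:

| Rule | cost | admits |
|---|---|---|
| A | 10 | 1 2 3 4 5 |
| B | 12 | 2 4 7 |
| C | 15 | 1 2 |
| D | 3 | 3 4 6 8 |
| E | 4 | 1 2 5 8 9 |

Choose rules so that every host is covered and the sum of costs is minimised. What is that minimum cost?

19

B, D, E together cover every host (B ∪ D ∪ E = {1, 2, 3, 4, 5, 6, 7, 8, 9}); total cost 12 + 3 + 4 = 19.
No covering selection has total cost below 19.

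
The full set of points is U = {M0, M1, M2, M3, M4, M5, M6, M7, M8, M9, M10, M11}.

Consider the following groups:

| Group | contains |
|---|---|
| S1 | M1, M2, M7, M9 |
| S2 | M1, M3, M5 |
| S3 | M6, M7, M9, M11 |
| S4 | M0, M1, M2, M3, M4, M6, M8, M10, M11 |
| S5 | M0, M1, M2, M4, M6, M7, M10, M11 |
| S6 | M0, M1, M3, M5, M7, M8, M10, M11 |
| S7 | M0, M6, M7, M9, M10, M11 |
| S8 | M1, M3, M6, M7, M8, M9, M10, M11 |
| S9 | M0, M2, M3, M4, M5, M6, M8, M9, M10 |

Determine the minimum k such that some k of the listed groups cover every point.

2

Take {S6, S9}. Their union is {M0, M1, M2, M3, M4, M5, M6, M7, M8, M9, M10, M11}, which is all 12 points.
No single group has all 12 points (the largest, S4, has 9), so 2 is optimal.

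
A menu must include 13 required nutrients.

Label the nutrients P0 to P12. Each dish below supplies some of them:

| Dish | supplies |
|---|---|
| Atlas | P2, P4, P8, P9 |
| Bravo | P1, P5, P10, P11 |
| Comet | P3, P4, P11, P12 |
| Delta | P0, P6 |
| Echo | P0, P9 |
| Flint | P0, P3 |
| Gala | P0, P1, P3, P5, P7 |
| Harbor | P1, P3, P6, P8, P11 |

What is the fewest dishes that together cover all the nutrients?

Atlas and Bravo and Comet and Gala and Harbor together: Atlas ∪ Bravo ∪ Comet ∪ Gala ∪ Harbor = {P0, P1, P2, P3, P4, P5, P6, P7, P8, P9, P10, P11, P12} — every nutrient is covered.
No 4 of the 8 dishes cover everything (all 70 combinations miss at least one nutrient), so 5 is optimal.

5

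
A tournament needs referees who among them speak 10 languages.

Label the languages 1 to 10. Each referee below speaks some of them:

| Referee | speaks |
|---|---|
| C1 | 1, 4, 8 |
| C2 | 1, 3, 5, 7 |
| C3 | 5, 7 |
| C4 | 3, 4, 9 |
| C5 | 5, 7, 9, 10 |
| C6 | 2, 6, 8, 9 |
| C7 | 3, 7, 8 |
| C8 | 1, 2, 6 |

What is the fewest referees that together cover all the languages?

4

C1 and C5 and C6 and C7 together: C1 ∪ C5 ∪ C6 ∪ C7 = {1, 2, 3, 4, 5, 6, 7, 8, 9, 10} — every language is covered.
No 3 of the 8 referees cover everything (all 56 combinations miss at least one language), so 4 is optimal.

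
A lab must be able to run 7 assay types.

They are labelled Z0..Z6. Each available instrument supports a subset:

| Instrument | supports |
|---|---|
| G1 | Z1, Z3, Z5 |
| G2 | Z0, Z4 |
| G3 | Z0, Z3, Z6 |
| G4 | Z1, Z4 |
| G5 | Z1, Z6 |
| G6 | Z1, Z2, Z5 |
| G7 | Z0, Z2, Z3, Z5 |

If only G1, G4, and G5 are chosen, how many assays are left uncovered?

Union of G1, G4, G5 = {Z1, Z3, Z4, Z5, Z6}.
Not covered: Z0, Z2 — 2 assays.

2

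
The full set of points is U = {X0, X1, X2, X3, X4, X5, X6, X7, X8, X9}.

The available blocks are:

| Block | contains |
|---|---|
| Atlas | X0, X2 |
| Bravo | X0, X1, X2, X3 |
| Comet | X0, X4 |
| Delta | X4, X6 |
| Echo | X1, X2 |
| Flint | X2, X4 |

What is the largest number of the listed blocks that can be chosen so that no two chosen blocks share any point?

2

Atlas, Delta are pairwise disjoint (Atlas={X0,X2}; Delta={X4,X6}).
Every remaining block overlaps one of these, and no 3 of the listed blocks are pairwise disjoint, so 2 is the maximum.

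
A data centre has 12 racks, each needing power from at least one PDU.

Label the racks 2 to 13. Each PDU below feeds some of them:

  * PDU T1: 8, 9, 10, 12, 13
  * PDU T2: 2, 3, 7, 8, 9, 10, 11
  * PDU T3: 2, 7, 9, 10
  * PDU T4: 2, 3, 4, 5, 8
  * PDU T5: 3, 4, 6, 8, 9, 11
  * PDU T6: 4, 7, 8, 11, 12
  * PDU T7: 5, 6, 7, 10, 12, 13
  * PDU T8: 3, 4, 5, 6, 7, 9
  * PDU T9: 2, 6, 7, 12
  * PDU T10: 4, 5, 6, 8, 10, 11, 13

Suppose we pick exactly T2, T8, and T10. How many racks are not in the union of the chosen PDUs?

Union of T2, T8, T10 = {2, 3, 4, 5, 6, 7, 8, 9, 10, 11, 13}.
Not covered: 12 — 1 rack.

1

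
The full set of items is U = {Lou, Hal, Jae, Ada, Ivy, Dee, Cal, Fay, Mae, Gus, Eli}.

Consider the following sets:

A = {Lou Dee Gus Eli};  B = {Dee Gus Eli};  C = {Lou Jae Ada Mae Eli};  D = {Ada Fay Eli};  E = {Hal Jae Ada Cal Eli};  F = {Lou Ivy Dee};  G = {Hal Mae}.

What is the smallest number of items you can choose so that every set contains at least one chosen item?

H = {Lou, Hal, Eli} meets every set (each contains at least one member of H), and |H| = 3.
The sets D, F, G are pairwise disjoint, so any hitting set needs a separate item for each — at least 3. Hence 3 is optimal.

3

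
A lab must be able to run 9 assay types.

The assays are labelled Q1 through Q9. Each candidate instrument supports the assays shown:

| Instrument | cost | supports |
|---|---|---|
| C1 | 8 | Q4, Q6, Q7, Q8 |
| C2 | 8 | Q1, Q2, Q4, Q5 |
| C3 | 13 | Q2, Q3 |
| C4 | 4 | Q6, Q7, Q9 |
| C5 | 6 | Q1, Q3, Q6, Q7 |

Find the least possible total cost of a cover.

C1, C2, C4, C5 together cover every assay (C1 ∪ C2 ∪ C4 ∪ C5 = {Q1, Q2, Q3, Q4, Q5, Q6, Q7, Q8, Q9}); total cost 8 + 8 + 4 + 6 = 26.
No covering selection has total cost below 26.

26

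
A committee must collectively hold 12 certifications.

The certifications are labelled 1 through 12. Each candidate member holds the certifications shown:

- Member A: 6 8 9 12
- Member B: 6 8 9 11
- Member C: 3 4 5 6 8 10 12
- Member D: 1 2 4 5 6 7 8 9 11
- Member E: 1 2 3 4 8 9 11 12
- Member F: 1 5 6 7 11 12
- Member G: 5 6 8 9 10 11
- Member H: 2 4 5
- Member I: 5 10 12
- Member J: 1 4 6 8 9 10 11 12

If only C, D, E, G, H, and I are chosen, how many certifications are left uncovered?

Union of C, D, E, G, H, I = {1, 2, 3, 4, 5, 6, 7, 8, 9, 10, 11, 12} — that's every certification, so 0 are uncovered.

0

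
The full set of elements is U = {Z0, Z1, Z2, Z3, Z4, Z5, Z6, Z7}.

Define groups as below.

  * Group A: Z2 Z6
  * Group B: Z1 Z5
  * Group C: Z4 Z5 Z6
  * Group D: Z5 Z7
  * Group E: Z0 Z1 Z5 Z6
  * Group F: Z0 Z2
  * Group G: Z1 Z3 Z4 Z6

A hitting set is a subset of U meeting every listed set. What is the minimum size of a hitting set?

3

Take H = {Z1, Z2, Z5}. Each listed group contains at least one of these, so H is a hitting set of size 3.
The groups D, F, G are pairwise disjoint, so any hitting set needs a separate element for each — at least 3. Hence 3 is optimal.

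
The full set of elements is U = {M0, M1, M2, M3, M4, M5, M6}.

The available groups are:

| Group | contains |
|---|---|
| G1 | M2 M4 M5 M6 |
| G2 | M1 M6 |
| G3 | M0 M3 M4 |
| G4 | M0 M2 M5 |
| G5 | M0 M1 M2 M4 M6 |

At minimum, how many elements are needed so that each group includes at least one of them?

2

The 2 elements {M0, M6} hit every group.
The groups G2, G4 are pairwise disjoint, so any hitting set needs a separate element for each — at least 2. Hence 2 is optimal.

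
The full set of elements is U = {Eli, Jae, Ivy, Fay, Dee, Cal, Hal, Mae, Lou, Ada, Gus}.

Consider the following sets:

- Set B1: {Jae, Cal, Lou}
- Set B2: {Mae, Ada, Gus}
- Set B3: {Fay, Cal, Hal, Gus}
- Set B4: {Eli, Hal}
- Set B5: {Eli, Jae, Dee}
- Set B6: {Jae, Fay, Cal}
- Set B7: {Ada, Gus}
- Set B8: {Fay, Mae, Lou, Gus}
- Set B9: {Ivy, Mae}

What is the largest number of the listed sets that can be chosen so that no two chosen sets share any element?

B1, B4, B7, B9 are pairwise disjoint (B1={Jae,Cal,Lou}; B4={Eli,Hal}; B7={Ada,Gus}; B9={Ivy,Mae}).
Every remaining set overlaps one of these, and no 5 of the listed sets are pairwise disjoint, so 4 is the maximum.

4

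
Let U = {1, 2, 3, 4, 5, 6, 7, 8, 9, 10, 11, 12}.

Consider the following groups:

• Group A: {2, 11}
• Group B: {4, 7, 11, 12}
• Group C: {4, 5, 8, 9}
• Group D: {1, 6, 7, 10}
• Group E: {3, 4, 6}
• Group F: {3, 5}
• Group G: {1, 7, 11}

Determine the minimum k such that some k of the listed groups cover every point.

A, B, C, D, and E cover everything between them: the union {1, 2, 3, 4, 5, 6, 7, 8, 9, 10, 11, 12} is all of U.
No 4 of the 7 groups cover everything (all 35 combinations miss at least one point), so 5 is optimal.

5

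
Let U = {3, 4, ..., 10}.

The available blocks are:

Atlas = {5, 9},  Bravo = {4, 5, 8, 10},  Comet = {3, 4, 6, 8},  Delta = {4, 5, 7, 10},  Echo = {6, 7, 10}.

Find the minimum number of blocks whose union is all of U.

Take {Atlas, Comet, Delta}. Their union is {3, 4, 5, 6, 7, 8, 9, 10}, which is all 8 items.
Only Comet contains 3, so Comet is forced; the remaining 4 items need at least 2 more blocks (each remaining block adds at most 3) — so at least 3 blocks are needed, and 3 is optimal.

3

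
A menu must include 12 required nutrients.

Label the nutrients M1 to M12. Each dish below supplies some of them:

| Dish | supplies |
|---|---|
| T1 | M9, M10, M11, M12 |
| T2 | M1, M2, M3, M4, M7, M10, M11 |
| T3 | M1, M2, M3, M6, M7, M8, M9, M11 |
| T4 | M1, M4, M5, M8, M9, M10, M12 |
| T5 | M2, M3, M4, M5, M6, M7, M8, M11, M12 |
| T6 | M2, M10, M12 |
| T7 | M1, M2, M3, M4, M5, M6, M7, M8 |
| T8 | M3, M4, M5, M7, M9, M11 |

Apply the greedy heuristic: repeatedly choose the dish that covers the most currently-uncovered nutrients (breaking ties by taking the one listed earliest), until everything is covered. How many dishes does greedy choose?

Greedy: pick T5 (covers 9 new) → pick T4 (covers 3 new). Total picks: 2.

2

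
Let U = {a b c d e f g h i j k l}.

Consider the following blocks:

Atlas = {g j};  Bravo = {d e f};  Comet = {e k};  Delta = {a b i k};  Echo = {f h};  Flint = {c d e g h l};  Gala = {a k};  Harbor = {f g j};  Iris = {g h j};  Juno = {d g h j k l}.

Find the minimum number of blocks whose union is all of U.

3

Take {Delta, Flint, Harbor}. Their union is {a, b, c, d, e, f, g, h, i, j, k, l}, which is all 12 items.
Only Delta contains b, so Delta is forced; the remaining 8 items need at least 2 more blocks (each remaining block adds at most 6) — so at least 3 blocks are needed, and 3 is optimal.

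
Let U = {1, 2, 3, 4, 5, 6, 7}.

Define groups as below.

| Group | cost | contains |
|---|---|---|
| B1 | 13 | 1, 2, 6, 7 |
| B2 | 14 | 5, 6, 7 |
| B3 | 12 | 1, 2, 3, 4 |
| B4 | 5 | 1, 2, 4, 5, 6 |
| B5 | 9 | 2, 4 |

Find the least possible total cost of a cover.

B2, B3 together cover every point (B2 ∪ B3 = {1, 2, 3, 4, 5, 6, 7}); total cost 14 + 12 = 26.
The greedy pick B4, B3, B1 costs 30; no covering selection beats 26.

26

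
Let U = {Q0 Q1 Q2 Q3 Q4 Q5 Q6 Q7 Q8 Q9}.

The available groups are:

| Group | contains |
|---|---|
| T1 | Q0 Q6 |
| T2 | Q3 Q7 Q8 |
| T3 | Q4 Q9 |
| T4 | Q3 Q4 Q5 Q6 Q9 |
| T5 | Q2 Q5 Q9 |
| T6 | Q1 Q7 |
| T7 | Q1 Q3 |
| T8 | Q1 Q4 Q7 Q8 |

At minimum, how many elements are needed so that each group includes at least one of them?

4

H = {Q0, Q1, Q8, Q9} meets every group (each contains at least one member of H), and |H| = 4.
No choice of 3 elements meets every group, so 4 is the minimum.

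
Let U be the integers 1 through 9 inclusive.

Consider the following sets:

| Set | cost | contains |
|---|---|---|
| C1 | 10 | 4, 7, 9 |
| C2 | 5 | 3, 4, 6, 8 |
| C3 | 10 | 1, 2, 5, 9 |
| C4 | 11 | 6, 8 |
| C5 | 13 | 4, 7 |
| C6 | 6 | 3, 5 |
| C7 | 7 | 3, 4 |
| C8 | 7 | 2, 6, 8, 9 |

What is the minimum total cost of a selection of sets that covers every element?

C1, C2, C3 together cover every element (C1 ∪ C2 ∪ C3 = {1, 2, 3, 4, 5, 6, 7, 8, 9}); total cost 10 + 5 + 10 = 25.
No covering selection has total cost below 25.

25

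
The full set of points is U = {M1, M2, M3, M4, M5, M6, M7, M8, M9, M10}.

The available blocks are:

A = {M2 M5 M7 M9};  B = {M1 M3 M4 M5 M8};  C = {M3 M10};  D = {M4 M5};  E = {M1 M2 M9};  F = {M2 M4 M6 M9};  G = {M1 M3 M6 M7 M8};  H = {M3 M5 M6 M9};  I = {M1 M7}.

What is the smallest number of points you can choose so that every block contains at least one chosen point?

4

The 4 points {M2, M3, M4, M7} hit every block.
No choice of 3 points meets every block, so 4 is the minimum.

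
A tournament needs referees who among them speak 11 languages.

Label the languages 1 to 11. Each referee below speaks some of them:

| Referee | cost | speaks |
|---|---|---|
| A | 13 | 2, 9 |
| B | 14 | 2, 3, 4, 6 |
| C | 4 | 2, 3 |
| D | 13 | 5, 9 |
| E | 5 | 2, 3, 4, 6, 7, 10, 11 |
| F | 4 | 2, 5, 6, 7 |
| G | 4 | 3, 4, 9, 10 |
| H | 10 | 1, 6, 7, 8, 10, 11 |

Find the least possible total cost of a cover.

F, G, H together cover every language (F ∪ G ∪ H = {1, 2, 3, 4, 5, 6, 7, 8, 9, 10, 11}); total cost 4 + 4 + 10 = 18.
The greedy pick E, F, G, H costs 23; no covering selection beats 18.

18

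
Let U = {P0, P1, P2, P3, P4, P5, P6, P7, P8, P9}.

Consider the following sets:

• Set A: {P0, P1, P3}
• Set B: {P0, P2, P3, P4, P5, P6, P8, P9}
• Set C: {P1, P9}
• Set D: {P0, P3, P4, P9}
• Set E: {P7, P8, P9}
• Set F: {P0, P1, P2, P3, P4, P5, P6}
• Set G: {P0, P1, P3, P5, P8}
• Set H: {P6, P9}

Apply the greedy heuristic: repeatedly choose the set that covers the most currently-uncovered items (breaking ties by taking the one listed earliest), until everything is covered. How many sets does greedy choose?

Greedy: pick B (covers 8 new) → pick A (covers 1 new) → pick E (covers 1 new). Total picks: 3.
(The true minimum cover uses only 2 sets, so greedy is not optimal here.)

3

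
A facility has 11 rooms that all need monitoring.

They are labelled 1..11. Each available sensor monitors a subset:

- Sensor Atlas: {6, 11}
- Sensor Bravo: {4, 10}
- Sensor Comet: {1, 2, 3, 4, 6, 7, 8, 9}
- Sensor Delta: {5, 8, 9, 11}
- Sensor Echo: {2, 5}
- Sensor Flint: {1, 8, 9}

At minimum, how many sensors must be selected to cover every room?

3

Bravo and Comet and Delta together: Bravo ∪ Comet ∪ Delta = {1, 2, 3, 4, 5, 6, 7, 8, 9, 10, 11} — every room is covered.
Only Comet contains 3, so Comet is forced; the remaining 3 rooms need at least 2 more sensors (each remaining sensor adds at most 2) — so at least 3 sensors are needed, and 3 is optimal.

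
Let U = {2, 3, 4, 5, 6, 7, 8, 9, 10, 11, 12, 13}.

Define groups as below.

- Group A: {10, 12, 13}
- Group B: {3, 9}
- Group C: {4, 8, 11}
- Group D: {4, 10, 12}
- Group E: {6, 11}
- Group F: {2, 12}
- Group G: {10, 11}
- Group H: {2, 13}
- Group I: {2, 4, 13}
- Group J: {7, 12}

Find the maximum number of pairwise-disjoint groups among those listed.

B, D, E, H are pairwise disjoint (B={3,9}; D={4,10,12}; E={6,11}; H={2,13}).
Every remaining group overlaps one of these, and no 5 of the listed groups are pairwise disjoint, so 4 is the maximum.

4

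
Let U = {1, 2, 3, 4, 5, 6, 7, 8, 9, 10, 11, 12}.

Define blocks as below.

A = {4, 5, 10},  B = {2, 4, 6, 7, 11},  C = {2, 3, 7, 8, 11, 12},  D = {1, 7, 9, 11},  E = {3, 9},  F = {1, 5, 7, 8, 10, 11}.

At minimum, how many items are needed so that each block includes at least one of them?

H = {3, 4, 7} meets every block (each contains at least one member of H), and |H| = 3.
No choice of 2 items meets every block, so 3 is the minimum.

3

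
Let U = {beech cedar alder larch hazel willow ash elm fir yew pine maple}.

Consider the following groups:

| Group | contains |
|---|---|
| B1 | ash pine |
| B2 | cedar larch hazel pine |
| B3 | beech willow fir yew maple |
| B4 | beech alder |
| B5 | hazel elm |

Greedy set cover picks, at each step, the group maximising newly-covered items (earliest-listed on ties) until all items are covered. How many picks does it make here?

5

Greedy: pick B3 (covers 5 new) → pick B2 (covers 4 new) → pick B1 (covers 1 new) → pick B4 (covers 1 new) → pick B5 (covers 1 new). Total picks: 5.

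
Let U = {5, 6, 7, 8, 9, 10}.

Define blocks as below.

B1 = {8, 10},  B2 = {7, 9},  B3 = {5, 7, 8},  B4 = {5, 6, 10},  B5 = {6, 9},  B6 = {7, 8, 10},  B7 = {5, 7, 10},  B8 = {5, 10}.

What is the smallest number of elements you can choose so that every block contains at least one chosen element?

3

The 3 elements {8, 9, 10} hit every block.
No choice of 2 elements meets every block, so 3 is the minimum.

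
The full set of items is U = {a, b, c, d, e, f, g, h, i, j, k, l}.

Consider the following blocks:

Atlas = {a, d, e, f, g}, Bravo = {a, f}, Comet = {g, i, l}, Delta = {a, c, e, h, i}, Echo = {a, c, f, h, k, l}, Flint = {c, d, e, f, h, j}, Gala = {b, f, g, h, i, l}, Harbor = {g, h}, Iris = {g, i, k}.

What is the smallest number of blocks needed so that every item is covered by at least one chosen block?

3

Echo and Flint and Gala together: Echo ∪ Flint ∪ Gala = {a, b, c, d, e, f, g, h, i, j, k, l} — every item is covered.
Only Gala contains b, so Gala is forced; the remaining 6 items need at least 2 more blocks (each remaining block adds at most 4) — so at least 3 blocks are needed, and 3 is optimal.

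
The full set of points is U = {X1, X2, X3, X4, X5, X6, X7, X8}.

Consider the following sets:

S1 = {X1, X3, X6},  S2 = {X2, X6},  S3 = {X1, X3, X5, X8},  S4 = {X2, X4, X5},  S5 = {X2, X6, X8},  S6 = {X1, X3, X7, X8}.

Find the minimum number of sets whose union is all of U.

S4, S5, and S6 cover everything between them: the union {X1, X2, X3, X4, X5, X6, X7, X8} is all of U.
Only S4 contains X4, so S4 is forced; the remaining 5 points need at least 2 more sets (each remaining set adds at most 4) — so at least 3 sets are needed, and 3 is optimal.

3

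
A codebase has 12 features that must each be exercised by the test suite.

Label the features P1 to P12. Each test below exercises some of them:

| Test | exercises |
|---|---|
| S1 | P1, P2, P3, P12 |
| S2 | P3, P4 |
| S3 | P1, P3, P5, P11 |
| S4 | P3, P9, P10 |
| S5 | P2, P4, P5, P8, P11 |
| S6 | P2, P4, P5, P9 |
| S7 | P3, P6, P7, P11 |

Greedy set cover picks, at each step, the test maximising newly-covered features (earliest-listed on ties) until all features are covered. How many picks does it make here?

4

Greedy: pick S5 (covers 5 new) → pick S1 (covers 3 new) → pick S4 (covers 2 new) → pick S7 (covers 2 new). Total picks: 4.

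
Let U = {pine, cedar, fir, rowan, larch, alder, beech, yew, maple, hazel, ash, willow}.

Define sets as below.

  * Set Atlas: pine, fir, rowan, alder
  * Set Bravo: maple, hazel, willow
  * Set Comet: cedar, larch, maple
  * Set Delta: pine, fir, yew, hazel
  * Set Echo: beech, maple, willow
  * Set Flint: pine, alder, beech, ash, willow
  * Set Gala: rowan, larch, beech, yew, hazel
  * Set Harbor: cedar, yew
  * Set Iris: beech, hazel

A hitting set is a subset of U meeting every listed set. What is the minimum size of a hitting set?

4

H = {cedar, rowan, beech, hazel} meets every set (each contains at least one member of H), and |H| = 4.
No choice of 3 points meets every set, so 4 is the minimum.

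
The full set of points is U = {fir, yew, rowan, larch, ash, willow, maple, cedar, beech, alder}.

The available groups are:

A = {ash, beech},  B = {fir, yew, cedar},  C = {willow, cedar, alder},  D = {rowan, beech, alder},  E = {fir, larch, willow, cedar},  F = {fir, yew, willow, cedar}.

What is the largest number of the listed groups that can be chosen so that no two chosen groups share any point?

A, F are pairwise disjoint (A={ash,beech}; F={fir,yew,willow,cedar}).
Every remaining group overlaps one of these, and no 3 of the listed groups are pairwise disjoint, so 2 is the maximum.

2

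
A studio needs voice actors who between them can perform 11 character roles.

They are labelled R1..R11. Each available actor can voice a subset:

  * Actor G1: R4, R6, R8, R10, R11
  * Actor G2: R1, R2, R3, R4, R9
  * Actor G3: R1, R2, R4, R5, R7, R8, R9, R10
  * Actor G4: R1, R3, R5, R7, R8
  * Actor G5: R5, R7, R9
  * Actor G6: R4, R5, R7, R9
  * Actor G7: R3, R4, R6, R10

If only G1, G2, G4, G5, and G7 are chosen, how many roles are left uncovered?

Union of G1, G2, G4, G5, G7 = {R1, R2, R3, R4, R5, R6, R7, R8, R9, R10, R11} — that's every role, so 0 are uncovered.

0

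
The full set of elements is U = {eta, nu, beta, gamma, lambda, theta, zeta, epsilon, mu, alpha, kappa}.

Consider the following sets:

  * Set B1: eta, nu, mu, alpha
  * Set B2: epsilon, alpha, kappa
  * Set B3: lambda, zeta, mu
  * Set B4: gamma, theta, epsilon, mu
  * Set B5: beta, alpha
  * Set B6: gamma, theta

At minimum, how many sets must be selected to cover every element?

B1 and B2 and B3 and B4 and B5 together: B1 ∪ B2 ∪ B3 ∪ B4 ∪ B5 = {eta, nu, beta, gamma, lambda, theta, zeta, epsilon, mu, alpha, kappa} — every element is covered.
No 4 of the 6 sets cover everything (all 15 combinations miss at least one element), so 5 is optimal.

5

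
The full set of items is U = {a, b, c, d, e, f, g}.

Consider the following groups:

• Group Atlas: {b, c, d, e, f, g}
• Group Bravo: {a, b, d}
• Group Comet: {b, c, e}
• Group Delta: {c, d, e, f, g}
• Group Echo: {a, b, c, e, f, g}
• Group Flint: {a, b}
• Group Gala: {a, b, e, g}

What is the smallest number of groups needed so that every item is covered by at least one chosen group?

2

Bravo and Echo together: Bravo ∪ Echo = {a, b, c, d, e, f, g} — every item is covered.
No single group has all 7 items (the largest, Atlas, has 6), so 2 is optimal.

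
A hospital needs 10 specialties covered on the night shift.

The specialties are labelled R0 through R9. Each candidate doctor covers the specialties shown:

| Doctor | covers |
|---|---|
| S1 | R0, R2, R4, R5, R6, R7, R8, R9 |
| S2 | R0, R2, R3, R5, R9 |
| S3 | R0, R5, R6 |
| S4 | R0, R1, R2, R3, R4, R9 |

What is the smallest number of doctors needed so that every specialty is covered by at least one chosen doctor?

S1 and S4 together: S1 ∪ S4 = {R0, R1, R2, R3, R4, R5, R6, R7, R8, R9} — every specialty is covered.
No single doctor has all 10 specialties (the largest, S1, has 8), so 2 is optimal.

2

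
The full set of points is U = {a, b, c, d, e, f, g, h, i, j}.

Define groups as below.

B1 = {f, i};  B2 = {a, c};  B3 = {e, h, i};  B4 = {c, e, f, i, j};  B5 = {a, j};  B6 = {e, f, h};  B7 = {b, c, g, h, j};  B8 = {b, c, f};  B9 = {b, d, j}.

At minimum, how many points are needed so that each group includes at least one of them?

T = {a, e, f, j} meets every group (each contains at least one member of T), and |T| = 4.
No choice of 3 points meets every group, so 4 is the minimum.

4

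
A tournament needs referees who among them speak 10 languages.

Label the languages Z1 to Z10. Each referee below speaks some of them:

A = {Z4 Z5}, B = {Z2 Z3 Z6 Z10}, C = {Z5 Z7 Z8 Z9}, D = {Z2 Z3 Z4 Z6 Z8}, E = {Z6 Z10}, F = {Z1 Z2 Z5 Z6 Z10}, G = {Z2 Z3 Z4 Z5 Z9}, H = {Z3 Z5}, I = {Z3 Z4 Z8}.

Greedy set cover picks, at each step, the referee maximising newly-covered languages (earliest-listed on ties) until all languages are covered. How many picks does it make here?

Greedy: pick D (covers 5 new) → pick C (covers 3 new) → pick F (covers 2 new). Total picks: 3.

3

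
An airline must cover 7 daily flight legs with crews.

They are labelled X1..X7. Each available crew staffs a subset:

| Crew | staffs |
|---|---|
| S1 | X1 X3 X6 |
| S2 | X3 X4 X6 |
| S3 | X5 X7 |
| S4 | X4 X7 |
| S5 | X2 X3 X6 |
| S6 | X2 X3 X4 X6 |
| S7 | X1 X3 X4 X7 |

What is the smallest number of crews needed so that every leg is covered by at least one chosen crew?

Take {S3, S5, S7}. Their union is {X1, X2, X3, X4, X5, X6, X7}, which is all 7 legs.
Only S3 contains X5, so S3 is forced; the remaining 5 legs need at least 2 more crews (each remaining crew adds at most 4) — so at least 3 crews are needed, and 3 is optimal.

3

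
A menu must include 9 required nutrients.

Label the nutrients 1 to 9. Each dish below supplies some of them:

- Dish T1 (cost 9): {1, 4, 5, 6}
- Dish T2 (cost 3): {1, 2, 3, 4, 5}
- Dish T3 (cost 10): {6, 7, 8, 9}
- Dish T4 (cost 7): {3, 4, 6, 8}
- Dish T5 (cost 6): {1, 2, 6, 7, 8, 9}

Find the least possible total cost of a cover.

9

T2, T5 together cover every nutrient (T2 ∪ T5 = {1, 2, 3, 4, 5, 6, 7, 8, 9}); total cost 3 + 6 = 9.
No covering selection has total cost below 9.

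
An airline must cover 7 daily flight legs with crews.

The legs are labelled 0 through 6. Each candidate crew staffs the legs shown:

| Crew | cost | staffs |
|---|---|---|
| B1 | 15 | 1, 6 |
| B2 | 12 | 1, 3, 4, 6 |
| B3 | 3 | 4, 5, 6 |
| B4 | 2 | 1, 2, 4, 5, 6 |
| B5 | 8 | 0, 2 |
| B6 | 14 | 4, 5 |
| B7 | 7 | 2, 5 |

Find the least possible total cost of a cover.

B2, B4, B5 together cover every leg (B2 ∪ B4 ∪ B5 = {0, 1, 2, 3, 4, 5, 6}); total cost 12 + 2 + 8 = 22.
No covering selection has total cost below 22.

22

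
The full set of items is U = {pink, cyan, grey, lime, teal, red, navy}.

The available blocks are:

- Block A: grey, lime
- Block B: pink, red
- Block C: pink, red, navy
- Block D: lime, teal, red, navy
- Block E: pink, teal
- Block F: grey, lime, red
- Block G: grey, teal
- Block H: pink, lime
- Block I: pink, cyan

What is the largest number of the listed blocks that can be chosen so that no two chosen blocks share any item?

2

F, I are pairwise disjoint (F={grey,lime,red}; I={pink,cyan}).
Every remaining block overlaps one of these, and no 3 of the listed blocks are pairwise disjoint, so 2 is the maximum.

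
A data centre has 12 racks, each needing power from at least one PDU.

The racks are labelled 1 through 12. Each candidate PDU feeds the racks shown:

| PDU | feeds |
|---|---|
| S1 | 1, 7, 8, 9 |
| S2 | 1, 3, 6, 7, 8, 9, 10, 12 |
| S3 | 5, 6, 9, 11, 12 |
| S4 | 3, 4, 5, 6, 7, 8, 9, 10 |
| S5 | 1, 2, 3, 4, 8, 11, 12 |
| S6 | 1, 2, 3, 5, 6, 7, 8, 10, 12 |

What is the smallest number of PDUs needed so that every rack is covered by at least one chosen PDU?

S4 and S5 together: S4 ∪ S5 = {1, 2, 3, 4, 5, 6, 7, 8, 9, 10, 11, 12} — every rack is covered.
No single PDU has all 12 racks (the largest, S6, has 9), so 2 is optimal.

2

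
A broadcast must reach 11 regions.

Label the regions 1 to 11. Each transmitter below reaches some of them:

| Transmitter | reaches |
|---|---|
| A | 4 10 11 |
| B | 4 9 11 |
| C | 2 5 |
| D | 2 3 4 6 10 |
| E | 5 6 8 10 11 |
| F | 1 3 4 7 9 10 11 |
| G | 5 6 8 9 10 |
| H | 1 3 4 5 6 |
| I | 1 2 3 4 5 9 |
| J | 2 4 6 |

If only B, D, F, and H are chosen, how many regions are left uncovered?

1

Union of B, D, F, H = {1, 2, 3, 4, 5, 6, 7, 9, 10, 11}.
Not covered: 8 — 1 region.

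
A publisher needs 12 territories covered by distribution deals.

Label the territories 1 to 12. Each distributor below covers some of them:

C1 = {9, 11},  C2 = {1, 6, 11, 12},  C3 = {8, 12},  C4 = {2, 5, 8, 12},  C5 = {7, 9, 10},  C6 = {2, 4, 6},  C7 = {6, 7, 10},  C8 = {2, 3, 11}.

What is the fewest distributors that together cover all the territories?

Take {C2, C4, C5, C6, C8}. Their union is {1, 2, 3, 4, 5, 6, 7, 8, 9, 10, 11, 12}, which is all 12 territories.
No 4 of the 8 distributors cover everything (all 70 combinations miss at least one territory), so 5 is optimal.

5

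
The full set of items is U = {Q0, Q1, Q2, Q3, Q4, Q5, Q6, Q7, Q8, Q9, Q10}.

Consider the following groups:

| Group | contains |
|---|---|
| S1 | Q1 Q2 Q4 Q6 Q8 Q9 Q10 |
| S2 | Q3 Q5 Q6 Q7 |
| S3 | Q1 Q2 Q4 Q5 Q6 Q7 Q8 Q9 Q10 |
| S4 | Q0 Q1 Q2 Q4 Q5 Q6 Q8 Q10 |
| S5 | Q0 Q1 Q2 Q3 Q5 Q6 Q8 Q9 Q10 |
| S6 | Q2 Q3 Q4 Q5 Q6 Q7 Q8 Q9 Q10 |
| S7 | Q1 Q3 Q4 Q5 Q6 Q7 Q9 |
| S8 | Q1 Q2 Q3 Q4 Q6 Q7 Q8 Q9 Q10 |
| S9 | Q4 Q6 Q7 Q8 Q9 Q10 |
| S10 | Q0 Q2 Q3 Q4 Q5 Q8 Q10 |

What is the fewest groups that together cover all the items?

S5 and S6 cover everything between them: the union {Q0, Q1, Q2, Q3, Q4, Q5, Q6, Q7, Q8, Q9, Q10} is all of U.
No single group has all 11 items (the largest, S3, has 9), so 2 is optimal.

2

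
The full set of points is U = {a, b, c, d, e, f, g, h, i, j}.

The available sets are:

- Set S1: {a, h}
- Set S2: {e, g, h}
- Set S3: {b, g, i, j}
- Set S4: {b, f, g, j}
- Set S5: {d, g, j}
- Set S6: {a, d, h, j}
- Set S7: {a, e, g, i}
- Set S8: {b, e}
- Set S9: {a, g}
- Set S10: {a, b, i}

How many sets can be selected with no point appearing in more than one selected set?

3

S1, S5, S8 are pairwise disjoint (S1={a,h}; S5={d,g,j}; S8={b,e}).
Every remaining set overlaps one of these, and no 4 of the listed sets are pairwise disjoint, so 3 is the maximum.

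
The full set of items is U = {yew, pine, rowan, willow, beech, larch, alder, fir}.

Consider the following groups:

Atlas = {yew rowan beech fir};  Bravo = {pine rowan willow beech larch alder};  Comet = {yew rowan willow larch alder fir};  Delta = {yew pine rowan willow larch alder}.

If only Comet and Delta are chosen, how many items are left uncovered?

Union of Comet, Delta = {yew, pine, rowan, willow, larch, alder, fir}.
Not covered: beech — 1 item.

1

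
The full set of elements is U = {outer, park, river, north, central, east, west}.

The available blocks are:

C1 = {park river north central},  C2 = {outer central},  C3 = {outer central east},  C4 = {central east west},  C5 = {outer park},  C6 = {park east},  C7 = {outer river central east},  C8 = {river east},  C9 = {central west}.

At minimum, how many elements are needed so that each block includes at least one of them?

3

Take H = {park, river, central}. Each listed block contains at least one of these, so H is a hitting set of size 3.
The blocks C5, C8, C9 are pairwise disjoint, so any hitting set needs a separate element for each — at least 3. Hence 3 is optimal.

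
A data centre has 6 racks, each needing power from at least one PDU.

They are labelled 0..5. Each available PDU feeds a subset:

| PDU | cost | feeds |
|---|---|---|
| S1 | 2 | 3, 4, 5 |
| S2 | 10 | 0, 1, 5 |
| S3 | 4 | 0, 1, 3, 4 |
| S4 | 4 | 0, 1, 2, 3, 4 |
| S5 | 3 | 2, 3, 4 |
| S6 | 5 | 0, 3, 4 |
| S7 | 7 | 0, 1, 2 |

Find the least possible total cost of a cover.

6

S1, S4 together cover every rack (S1 ∪ S4 = {0, 1, 2, 3, 4, 5}); total cost 2 + 4 = 6.
No covering selection has total cost below 6.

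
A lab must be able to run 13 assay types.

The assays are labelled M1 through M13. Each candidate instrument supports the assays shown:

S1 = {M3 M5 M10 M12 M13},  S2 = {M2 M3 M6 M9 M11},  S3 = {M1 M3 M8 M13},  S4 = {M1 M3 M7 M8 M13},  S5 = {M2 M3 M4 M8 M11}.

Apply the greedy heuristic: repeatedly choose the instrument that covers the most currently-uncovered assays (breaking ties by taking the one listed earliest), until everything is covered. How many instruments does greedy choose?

4

Greedy: pick S1 (covers 5 new) → pick S2 (covers 4 new) → pick S4 (covers 3 new) → pick S5 (covers 1 new). Total picks: 4.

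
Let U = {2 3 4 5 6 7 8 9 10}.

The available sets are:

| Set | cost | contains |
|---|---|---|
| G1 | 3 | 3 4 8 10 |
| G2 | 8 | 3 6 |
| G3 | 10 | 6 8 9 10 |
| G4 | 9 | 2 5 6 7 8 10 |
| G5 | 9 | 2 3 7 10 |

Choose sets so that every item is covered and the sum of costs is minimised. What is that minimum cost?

G1, G3, G4 together cover every item (G1 ∪ G3 ∪ G4 = {2, 3, 4, 5, 6, 7, 8, 9, 10}); total cost 3 + 10 + 9 = 22.
No covering selection has total cost below 22.

22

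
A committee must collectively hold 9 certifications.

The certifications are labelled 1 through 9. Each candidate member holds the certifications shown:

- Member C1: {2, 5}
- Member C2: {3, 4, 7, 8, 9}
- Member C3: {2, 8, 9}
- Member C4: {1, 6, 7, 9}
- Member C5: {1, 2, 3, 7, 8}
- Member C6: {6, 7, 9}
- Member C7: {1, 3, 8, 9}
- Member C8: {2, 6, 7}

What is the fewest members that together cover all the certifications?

3

C1 and C2 and C4 together: C1 ∪ C2 ∪ C4 = {1, 2, 3, 4, 5, 6, 7, 8, 9} — every certification is covered.
Only C2 contains 4, so C2 is forced; the remaining 4 certifications need at least 2 more members (each remaining member adds at most 2) — so at least 3 members are needed, and 3 is optimal.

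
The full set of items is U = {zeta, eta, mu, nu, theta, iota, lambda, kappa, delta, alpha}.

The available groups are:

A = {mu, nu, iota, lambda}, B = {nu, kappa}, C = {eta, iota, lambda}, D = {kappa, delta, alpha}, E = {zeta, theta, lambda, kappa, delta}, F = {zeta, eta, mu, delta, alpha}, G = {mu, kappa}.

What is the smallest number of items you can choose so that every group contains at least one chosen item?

H = {iota, kappa, delta} meets every group (each contains at least one member of H), and |H| = 3.
No choice of 2 items meets every group, so 3 is the minimum.

3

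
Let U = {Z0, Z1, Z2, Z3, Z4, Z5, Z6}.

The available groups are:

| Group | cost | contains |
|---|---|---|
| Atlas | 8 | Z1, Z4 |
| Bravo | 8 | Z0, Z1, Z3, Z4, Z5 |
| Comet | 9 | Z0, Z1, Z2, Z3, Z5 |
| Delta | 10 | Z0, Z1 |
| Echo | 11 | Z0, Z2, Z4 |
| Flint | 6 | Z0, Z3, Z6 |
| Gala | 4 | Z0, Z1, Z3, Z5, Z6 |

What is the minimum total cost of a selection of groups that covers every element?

15

Echo, Gala together cover every element (Echo ∪ Gala = {Z0, Z1, Z2, Z3, Z4, Z5, Z6}); total cost 11 + 4 = 15.
No covering selection has total cost below 15.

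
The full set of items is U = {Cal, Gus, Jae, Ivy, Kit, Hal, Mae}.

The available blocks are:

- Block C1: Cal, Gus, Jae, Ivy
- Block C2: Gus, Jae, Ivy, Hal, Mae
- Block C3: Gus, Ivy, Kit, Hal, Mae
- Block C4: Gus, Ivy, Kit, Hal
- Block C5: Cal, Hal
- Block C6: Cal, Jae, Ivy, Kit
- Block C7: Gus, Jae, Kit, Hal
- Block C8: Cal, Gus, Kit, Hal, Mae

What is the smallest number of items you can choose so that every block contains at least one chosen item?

2

Take H = {Ivy, Hal}. Each listed block contains at least one of these, so H is a hitting set of size 2.
No single item lies in every block, so at least 2 are needed and 2 is optimal.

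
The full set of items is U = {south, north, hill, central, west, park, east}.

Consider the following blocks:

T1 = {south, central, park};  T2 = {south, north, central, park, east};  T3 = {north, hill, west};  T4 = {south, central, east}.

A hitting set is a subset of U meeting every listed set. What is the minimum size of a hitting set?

2

The 2 items {south, hill} hit every block.
The blocks T3, T4 are pairwise disjoint, so any hitting set needs a separate item for each — at least 2. Hence 2 is optimal.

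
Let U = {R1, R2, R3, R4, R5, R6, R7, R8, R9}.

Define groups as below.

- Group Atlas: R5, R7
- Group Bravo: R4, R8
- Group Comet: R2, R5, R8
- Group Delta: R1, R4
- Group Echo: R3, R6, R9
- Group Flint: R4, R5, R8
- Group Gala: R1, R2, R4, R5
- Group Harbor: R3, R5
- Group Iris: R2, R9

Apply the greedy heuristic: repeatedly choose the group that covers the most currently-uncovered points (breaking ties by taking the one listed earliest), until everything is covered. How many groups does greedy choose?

Greedy: pick Gala (covers 4 new) → pick Echo (covers 3 new) → pick Atlas (covers 1 new) → pick Bravo (covers 1 new). Total picks: 4.

4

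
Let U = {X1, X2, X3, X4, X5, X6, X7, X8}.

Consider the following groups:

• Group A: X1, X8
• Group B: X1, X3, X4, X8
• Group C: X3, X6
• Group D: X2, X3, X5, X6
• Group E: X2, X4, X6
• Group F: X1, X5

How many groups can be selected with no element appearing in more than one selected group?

2

A, C are pairwise disjoint (A={X1,X8}; C={X3,X6}).
Every remaining group overlaps one of these, and no 3 of the listed groups are pairwise disjoint, so 2 is the maximum.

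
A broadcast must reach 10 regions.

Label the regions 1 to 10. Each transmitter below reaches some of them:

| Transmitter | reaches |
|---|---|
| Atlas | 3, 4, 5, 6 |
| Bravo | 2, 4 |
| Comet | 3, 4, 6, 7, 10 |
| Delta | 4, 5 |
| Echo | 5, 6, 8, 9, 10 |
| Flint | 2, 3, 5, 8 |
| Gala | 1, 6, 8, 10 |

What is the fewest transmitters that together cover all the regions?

Take {Comet, Echo, Flint, Gala}. Their union is {1, 2, 3, 4, 5, 6, 7, 8, 9, 10}, which is all 10 regions.
No 3 of the 7 transmitters cover everything (all 35 combinations miss at least one region), so 4 is optimal.

4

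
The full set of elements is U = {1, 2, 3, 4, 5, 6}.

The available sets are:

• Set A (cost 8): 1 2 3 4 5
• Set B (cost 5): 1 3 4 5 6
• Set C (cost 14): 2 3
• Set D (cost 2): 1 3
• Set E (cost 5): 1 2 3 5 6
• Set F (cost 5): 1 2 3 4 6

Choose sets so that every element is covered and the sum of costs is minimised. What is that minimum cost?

E, F together cover every element (E ∪ F = {1, 2, 3, 4, 5, 6}); total cost 5 + 5 = 10.
No covering selection has total cost below 10.

10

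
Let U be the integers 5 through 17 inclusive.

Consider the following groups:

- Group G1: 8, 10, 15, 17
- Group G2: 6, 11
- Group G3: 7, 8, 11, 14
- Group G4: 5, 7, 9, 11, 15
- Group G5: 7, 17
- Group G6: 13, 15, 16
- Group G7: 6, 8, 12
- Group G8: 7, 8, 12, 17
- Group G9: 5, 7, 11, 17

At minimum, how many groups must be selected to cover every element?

Take {G1, G3, G4, G6, G7}. Their union is {5, 6, 7, 8, 9, 10, 11, 12, 13, 14, 15, 16, 17}, which is all 13 elements.
No 4 of the 9 groups cover everything (all 126 combinations miss at least one element), so 5 is optimal.

5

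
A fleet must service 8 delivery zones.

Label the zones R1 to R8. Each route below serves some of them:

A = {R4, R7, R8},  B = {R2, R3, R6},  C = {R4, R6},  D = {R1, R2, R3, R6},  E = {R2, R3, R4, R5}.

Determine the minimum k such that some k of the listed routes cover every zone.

Take {A, D, E}. Their union is {R1, R2, R3, R4, R5, R6, R7, R8}, which is all 8 zones.
Only D contains R1, so D is forced; the remaining 4 zones need at least 2 more routes (each remaining route adds at most 3) — so at least 3 routes are needed, and 3 is optimal.

3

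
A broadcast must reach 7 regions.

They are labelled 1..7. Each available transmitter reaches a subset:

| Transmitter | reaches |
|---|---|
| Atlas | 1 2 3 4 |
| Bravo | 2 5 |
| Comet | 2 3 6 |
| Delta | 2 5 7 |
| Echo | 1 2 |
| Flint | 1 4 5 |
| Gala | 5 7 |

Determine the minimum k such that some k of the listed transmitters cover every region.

Take {Comet, Flint, Gala}. Their union is {1, 2, 3, 4, 5, 6, 7}, which is all 7 regions.
Only Comet contains 6, so Comet is forced; the remaining 4 regions need at least 2 more transmitters (each remaining transmitter adds at most 3) — so at least 3 transmitters are needed, and 3 is optimal.

3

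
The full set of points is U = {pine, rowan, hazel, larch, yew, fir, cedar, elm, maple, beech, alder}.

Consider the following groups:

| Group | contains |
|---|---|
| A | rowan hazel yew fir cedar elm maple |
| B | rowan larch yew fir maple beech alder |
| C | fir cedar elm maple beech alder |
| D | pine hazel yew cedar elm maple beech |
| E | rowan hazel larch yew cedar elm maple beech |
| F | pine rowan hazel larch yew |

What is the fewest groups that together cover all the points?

2

C and F cover everything between them: the union {pine, rowan, hazel, larch, yew, fir, cedar, elm, maple, beech, alder} is all of U.
No single group has all 11 points (the largest, E, has 8), so 2 is optimal.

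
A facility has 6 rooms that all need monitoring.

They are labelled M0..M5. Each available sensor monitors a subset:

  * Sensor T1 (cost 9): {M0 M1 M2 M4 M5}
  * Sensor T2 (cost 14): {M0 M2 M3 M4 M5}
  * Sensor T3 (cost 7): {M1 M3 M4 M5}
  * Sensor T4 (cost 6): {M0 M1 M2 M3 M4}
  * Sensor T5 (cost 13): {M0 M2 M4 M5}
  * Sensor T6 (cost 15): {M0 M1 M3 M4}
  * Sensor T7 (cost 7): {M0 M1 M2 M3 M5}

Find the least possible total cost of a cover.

13

T3, T4 together cover every room (T3 ∪ T4 = {M0, M1, M2, M3, M4, M5}); total cost 7 + 6 = 13.
No covering selection has total cost below 13.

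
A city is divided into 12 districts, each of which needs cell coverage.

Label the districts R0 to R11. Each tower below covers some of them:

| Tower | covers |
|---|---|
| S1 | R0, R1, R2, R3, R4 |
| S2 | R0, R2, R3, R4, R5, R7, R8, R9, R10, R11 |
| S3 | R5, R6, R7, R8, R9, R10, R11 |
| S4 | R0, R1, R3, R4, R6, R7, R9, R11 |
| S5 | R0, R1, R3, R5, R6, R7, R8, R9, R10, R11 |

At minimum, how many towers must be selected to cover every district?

S1 and S3 together: S1 ∪ S3 = {R0, R1, R2, R3, R4, R5, R6, R7, R8, R9, R10, R11} — every district is covered.
No single tower has all 12 districts (the largest, S2, has 10), so 2 is optimal.

2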